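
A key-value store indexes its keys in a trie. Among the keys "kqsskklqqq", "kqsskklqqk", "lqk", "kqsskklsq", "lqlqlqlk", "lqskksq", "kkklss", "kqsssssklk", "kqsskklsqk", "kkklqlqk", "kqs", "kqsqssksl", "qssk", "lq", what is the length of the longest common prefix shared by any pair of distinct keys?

9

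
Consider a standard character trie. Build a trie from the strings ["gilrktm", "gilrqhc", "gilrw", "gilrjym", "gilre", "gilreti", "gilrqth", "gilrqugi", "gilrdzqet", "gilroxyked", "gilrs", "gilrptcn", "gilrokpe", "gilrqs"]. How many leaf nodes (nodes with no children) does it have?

A leaf is a node with no children — equivalently, the end of a word that is not a proper prefix of any other stored word.
Those words: "gilrdzqet", "gilreti", "gilrjym", "gilrktm", "gilrokpe", "gilroxyked", "gilrptcn", "gilrqhc", "gilrqs", "gilrqth", "gilrqugi", "gilrs", "gilrw"
Leaf count: 13

13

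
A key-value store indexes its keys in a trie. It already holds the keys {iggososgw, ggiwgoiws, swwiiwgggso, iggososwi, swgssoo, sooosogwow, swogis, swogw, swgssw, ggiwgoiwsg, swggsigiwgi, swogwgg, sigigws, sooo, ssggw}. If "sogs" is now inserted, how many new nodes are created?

"so" is already a path in the trie; the remaining "gs" must be added.
So 4 − 2 = 2 new nodes.

2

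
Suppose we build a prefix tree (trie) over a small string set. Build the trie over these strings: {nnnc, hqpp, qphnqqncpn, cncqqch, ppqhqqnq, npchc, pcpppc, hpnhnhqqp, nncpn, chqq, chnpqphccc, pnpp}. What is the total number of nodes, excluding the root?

67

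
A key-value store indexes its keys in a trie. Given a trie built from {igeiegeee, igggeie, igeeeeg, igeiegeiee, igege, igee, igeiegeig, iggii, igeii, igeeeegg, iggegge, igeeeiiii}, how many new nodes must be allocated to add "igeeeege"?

"igeeeeg" is already a path in the trie; the remaining "e" must be added.
Each of the 1 remaining characters creates one node.

1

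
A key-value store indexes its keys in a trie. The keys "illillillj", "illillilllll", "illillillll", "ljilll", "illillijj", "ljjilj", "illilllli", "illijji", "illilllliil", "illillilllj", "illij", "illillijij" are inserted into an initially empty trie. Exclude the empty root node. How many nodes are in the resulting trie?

36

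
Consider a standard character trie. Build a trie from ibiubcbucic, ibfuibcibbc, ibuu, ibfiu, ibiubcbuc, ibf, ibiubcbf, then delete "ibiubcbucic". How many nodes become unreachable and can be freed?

After clearing the end-marker at "ibiubcbucic", prune upward until reaching a node still needed by another word.
The suffix "ic" (2 nodes) is used only by "ibiubcbucic"; "ibiubcbuc" is itself a stored word, so pruning stops there.
Nodes removed: 2

2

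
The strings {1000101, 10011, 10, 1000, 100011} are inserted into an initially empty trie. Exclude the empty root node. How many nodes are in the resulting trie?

Trace insertions, counting only characters that open a new branch:
  "1000101" → 7 new (1, 0, 0, 0, 1, 0, 1)
  "10011" → prefix "100" already present; 2 new (1, 1)
  "10" → prefix "10" already present; 0 new (none)
  "1000" → prefix "1000" already present; 0 new (none)
  "100011" → prefix "10001" already present; 1 new (1)
Total nodes = 7 + 2 + 0 + 0 + 1 = 10

10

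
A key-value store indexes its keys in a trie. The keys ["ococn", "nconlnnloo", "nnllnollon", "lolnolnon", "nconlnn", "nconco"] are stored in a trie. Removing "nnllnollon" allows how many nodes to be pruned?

9

After clearing the end-marker at "nnllnollon", prune upward until reaching a node still needed by another word.
The suffix "nllnollon" (9 nodes) is used only by "nnllnollon"; the node for "n" still has the child "c", so pruning stops there.
Nodes removed: 9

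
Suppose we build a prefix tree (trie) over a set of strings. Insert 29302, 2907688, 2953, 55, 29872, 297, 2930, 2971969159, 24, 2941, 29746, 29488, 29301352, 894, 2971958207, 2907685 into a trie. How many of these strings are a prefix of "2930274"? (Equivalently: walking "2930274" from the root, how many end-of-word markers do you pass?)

2

Traverse "2930274" character by character; count nodes along the way that are marked as word ends.
Prefixes of the query that are stored words: "2930", "29302"
Count: 2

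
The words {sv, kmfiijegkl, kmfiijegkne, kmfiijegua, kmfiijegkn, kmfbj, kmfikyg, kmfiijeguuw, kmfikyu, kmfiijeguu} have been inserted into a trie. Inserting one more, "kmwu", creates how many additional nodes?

2

"km" is already a path in the trie; the remaining "wu" must be added.
Each of the 2 remaining characters creates one node.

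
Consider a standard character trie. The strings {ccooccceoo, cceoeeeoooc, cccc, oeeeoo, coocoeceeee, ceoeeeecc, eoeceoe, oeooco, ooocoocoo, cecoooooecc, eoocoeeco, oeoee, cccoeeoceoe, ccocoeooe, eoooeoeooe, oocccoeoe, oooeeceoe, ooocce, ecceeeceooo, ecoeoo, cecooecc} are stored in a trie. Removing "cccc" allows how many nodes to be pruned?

1

Walk "cccc" from the leaf back toward the root, removing each node that no remaining word uses.
The suffix "c" (1 node) is used only by "cccc"; the node for "ccc" still has the child "o", so pruning stops there.
Nodes removed: 1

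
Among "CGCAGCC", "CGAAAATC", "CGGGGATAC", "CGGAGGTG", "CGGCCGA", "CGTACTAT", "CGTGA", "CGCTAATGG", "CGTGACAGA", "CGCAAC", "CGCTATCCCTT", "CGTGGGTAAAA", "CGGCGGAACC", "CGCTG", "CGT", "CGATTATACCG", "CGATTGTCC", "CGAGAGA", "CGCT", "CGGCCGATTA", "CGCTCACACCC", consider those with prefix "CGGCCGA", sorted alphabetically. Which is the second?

Filter for "CGGCCGA…" and sort: "CGGCCGA", "CGGCCGATTA"
The 2nd is CGGCCGATTA.

CGGCCGATTA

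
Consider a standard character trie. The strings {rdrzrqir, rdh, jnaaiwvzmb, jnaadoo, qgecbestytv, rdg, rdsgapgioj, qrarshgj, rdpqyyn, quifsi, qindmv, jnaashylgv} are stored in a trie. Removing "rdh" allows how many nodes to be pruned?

A node on "rdh"'s path can go only if nothing else ends at it or branches off below it.
The suffix "h" (1 node) is used only by "rdh"; the node for "rd" still has the child "r", so pruning stops there.
Nodes removed: 1

1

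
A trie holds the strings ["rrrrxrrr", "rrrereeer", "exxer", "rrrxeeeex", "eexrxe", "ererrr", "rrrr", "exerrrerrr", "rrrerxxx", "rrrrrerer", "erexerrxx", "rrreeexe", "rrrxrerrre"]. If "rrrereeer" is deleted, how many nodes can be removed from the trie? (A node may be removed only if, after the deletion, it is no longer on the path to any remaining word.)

4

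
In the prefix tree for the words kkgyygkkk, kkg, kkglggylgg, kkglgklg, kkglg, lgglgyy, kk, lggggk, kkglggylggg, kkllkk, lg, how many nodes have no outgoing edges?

6

A leaf is a node with no children — equivalently, the end of a word that is not a proper prefix of any other stored word.
Those words: "kkglggylggg", "kkglgklg", "kkgyygkkk", "kkllkk", "lggggk", "lgglgyy"
Leaf count: 6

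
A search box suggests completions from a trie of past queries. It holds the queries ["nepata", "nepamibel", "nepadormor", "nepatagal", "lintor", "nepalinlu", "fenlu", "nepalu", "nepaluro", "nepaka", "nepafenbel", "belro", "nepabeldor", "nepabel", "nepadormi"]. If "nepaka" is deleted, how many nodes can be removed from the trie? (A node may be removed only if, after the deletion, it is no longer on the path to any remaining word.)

A node on "nepaka"'s path can go only if nothing else ends at it or branches off below it.
The suffix "ka" (2 nodes) is used only by "nepaka"; the node for "nepa" still has the child "t", so pruning stops there.
Nodes removed: 2

2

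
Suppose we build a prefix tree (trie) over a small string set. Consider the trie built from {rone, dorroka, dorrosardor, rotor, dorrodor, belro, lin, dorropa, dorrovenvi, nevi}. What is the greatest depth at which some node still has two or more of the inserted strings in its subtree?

Look for the deepest trie node that still has at least two words in its subtree.
"dorrodor" and "dorroka" agree on "dorro" (5 characters) before diverging; nothing deeper is shared.
Longest shared-prefix length: 5

5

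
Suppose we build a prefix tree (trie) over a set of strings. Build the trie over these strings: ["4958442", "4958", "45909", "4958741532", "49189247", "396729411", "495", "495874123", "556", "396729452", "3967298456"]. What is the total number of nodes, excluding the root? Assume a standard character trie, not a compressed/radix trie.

Insert word by word; a character creates a node only if that edge doesn't already exist:
  "4958442" → 7 new (4, 9, 5, 8, 4, 4, 2)
  "4958" → prefix "4958" already present; 0 new (none)
  "45909" → prefix "4" already present; 4 new (5, 9, 0, 9)
  "4958741532" → prefix "4958" already present; 6 new (7, 4, 1, 5, 3, 2)
  "49189247" → prefix "49" already present; 6 new (1, 8, 9, 2, 4, 7)
  "396729411" → 9 new (3, 9, 6, 7, 2, 9, 4, 1, 1)
  "495" → prefix "495" already present; 0 new (none)
  "495874123" → prefix "4958741" already present; 2 new (2, 3)
  "556" → 3 new (5, 5, 6)
  "396729452" → prefix "3967294" already present; 2 new (5, 2)
  "3967298456" → prefix "396729" already present; 4 new (8, 4, 5, 6)
Total nodes = 7 + 0 + 4 + 6 + 6 + 9 + 0 + 2 + 3 + 2 + 4 = 43

43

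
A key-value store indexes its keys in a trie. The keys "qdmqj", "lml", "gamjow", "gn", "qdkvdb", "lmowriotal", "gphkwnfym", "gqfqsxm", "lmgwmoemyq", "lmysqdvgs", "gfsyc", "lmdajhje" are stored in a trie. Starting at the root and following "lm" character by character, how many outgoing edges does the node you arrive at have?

Follow the path "lm" to its node, then look at its outgoing edges.
Characters that immediately follow "lm" among the stored strings: {d, g, l, o, y}.
That node has 5 child edges.

5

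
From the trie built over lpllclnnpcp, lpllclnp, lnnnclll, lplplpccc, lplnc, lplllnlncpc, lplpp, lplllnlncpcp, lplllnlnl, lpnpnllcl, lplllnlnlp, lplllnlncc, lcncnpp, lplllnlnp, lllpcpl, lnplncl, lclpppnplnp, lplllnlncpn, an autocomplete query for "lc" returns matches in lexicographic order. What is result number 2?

DFS of the "lc" subtree visits, in order: "lclpppnplnp", "lcncnpp"
The 2nd is lcncnpp.

lcncnpp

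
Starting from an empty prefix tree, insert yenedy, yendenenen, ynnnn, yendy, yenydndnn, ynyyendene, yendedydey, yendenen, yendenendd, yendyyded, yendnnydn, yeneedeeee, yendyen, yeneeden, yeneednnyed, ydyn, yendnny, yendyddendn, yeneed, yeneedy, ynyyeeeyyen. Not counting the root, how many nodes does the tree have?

For each word, the new-node count is its length minus the longest prefix already in the trie:
  "yenedy" → 6 new (y, e, n, e, d, y)
  "yendenenen" → prefix "yen" already present; 7 new (d, e, n, e, n, e, n)
  "ynnnn" → prefix "y" already present; 4 new (n, n, n, n)
  "yendy" → prefix "yend" already present; 1 new (y)
  "yenydndnn" → prefix "yen" already present; 6 new (y, d, n, d, n, n)
  "ynyyendene" → prefix "yn" already present; 8 new (y, y, e, n, d, e, n, e)
  "yendedydey" → prefix "yende" already present; 5 new (d, y, d, e, y)
  "yendenen" → prefix "yendenen" already present; 0 new (none)
  "yendenendd" → prefix "yendenen" already present; 2 new (d, d)
  "yendyyded" → prefix "yendy" already present; 4 new (y, d, e, d)
  "yendnnydn" → prefix "yend" already present; 5 new (n, n, y, d, n)
  "yeneedeeee" → prefix "yene" already present; 6 new (e, d, e, e, e, e)
  "yendyen" → prefix "yendy" already present; 2 new (e, n)
  "yeneeden" → prefix "yeneede" already present; 1 new (n)
  "yeneednnyed" → prefix "yeneed" already present; 5 new (n, n, y, e, d)
  "ydyn" → prefix "y" already present; 3 new (d, y, n)
  "yendnny" → prefix "yendnny" already present; 0 new (none)
  "yendyddendn" → prefix "yendy" already present; 6 new (d, d, e, n, d, n)
  "yeneed" → prefix "yeneed" already present; 0 new (none)
  "yeneedy" → prefix "yeneed" already present; 1 new (y)
  "ynyyeeeyyen" → prefix "ynyye" already present; 6 new (e, e, y, y, e, n)
Total nodes = 6 + 7 + 4 + 1 + 6 + 8 + 5 + 0 + 2 + 4 + 5 + 6 + 2 + 1 + 5 + 3 + 0 + 6 + 0 + 1 + 6 = 78

78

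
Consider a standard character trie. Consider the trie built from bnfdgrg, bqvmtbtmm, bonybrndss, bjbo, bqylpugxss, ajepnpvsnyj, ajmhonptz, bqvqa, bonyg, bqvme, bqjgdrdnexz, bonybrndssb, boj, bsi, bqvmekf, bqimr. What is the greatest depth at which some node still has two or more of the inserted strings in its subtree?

10

Equivalently: take the maximum, over all pairs, of their longest common prefix length.
e.g. "bonybrndss" and "bonybrndssb" share the prefix "bonybrndss" of length 10; no pair shares a longer one.
Longest shared-prefix length: 10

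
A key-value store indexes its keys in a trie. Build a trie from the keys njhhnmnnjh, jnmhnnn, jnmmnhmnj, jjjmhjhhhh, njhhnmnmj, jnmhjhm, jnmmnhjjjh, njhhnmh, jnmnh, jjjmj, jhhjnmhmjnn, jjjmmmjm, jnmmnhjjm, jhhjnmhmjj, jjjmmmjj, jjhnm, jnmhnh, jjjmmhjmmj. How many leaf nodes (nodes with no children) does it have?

18

A leaf is a node with no children — equivalently, the end of a word that is not a proper prefix of any other stored word.
Those words: "jhhjnmhmjj", "jhhjnmhmjnn", "jjhnm", "jjjmhjhhhh", "jjjmj", "jjjmmhjmmj", "jjjmmmjj", "jjjmmmjm", "jnmhjhm", "jnmhnh", "jnmhnnn", "jnmmnhjjjh", "jnmmnhjjm", "jnmmnhmnj", "jnmnh", "njhhnmh", "njhhnmnmj", "njhhnmnnjh"
Leaf count: 18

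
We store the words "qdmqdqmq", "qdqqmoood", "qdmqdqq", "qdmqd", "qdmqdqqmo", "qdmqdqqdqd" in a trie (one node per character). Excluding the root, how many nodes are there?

Trace insertions, counting only characters that open a new branch:
  "qdmqdqmq" → 8 new (q, d, m, q, d, q, m, q)
  "qdqqmoood" → prefix "qd" already present; 7 new (q, q, m, o, o, o, d)
  "qdmqdqq" → prefix "qdmqdq" already present; 1 new (q)
  "qdmqd" → prefix "qdmqd" already present; 0 new (none)
  "qdmqdqqmo" → prefix "qdmqdqq" already present; 2 new (m, o)
  "qdmqdqqdqd" → prefix "qdmqdqq" already present; 3 new (d, q, d)
Total nodes = 8 + 7 + 1 + 0 + 2 + 3 = 21

21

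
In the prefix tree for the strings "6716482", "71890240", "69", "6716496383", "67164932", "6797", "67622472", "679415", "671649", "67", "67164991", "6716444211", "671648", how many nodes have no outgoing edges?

A leaf is a node with no children — equivalently, the end of a word that is not a proper prefix of any other stored word.
Those words: "6716444211", "6716482", "67164932", "6716496383", "67164991", "67622472", "679415", "6797", "69", "71890240"
Leaf count: 10

10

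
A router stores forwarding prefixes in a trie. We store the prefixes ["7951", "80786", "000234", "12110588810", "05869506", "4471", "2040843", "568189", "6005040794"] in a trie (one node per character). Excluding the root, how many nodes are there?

60

Insert word by word; a character creates a node only if that edge doesn't already exist:
  "7951" → 4 new (7, 9, 5, 1)
  "80786" → 5 new (8, 0, 7, 8, 6)
  "000234" → 6 new (0, 0, 0, 2, 3, 4)
  "12110588810" → 11 new (1, 2, 1, 1, 0, 5, 8, 8, 8, 1, 0)
  "05869506" → prefix "0" already present; 7 new (5, 8, 6, 9, 5, 0, 6)
  "4471" → 4 new (4, 4, 7, 1)
  "2040843" → 7 new (2, 0, 4, 0, 8, 4, 3)
  "568189" → 6 new (5, 6, 8, 1, 8, 9)
  "6005040794" → 10 new (6, 0, 0, 5, 0, 4, 0, 7, 9, 4)
Total nodes = 4 + 5 + 6 + 11 + 7 + 4 + 7 + 6 + 10 = 60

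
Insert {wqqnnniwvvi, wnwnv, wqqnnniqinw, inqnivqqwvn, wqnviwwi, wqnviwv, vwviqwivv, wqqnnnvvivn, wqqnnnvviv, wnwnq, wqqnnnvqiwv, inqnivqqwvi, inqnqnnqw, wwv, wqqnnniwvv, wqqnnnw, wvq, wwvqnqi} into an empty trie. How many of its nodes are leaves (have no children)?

15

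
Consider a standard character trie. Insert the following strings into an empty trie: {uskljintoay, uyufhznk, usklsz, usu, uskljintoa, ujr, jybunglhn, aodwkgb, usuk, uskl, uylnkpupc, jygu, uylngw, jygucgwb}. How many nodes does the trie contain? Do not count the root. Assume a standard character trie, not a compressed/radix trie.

Count nodes per top-level branch (shared prefixes stored once):
  'a'-branch (aodwkgb): 7 nodes
  'j'-branch (jybunglhn, jygu, jygucgwb): 15 nodes
  'u'-branch (ujr, uskl, uskljintoa, uskljintoay, usklsz, usu, usuk, uylngw, uylnkpupc, uyufhznk): 33 nodes
Sum: 55

55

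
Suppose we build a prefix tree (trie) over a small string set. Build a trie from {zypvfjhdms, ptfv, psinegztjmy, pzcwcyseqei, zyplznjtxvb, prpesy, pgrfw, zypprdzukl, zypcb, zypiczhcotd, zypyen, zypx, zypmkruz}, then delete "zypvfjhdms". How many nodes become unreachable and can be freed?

7

After clearing the end-marker at "zypvfjhdms", prune upward until reaching a node still needed by another word.
The suffix "vfjhdms" (7 nodes) is used only by "zypvfjhdms"; the node for "zyp" still has the child "l", so pruning stops there.
Nodes removed: 7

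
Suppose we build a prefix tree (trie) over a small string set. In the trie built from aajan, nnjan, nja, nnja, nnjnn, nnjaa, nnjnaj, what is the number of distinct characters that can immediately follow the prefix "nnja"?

2

The children of the "nnja" node are the distinct next characters among strings starting with "nnja".
Characters that immediately follow "nnja" among the stored strings: {a, n}.
That node has 2 child edges.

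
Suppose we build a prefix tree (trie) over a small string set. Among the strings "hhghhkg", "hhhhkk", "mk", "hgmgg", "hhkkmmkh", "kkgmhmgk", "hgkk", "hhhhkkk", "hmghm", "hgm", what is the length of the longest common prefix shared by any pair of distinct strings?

6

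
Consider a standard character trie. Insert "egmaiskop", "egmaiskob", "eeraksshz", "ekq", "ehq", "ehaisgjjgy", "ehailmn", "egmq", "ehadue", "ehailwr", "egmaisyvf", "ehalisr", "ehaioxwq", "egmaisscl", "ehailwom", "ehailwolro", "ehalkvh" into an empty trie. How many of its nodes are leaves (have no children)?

A leaf is a node with no children — equivalently, the end of a word that is not a proper prefix of any other stored word.
Those words: "eeraksshz", "egmaiskob", "egmaiskop", "egmaisscl", "egmaisyvf", "egmq", "ehadue", "ehailmn", "ehailwolro", "ehailwom", "ehailwr", "ehaioxwq", "ehaisgjjgy", "ehalisr", "ehalkvh", "ehq", "ekq"
Leaf count: 17

17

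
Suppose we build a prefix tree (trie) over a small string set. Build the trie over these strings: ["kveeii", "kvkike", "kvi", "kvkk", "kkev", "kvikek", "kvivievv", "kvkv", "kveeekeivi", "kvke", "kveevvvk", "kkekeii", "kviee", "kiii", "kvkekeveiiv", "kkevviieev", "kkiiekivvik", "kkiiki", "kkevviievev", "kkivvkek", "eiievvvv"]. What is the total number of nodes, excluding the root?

84

Count nodes per top-level branch (shared prefixes stored once):
  'e'-branch (eiievvvv): 8 nodes
  'k'-branch (kiii, kkekeii, kkev, kkevviieev, kkevviievev, kkiiekivvik, kkiiki, kkivvkek, kveeekeivi, kveeii, kveevvvk, kvi, kviee, kvikek, kvivievv, kvke, kvkekeveiiv, kvkike, kvkk, kvkv): 76 nodes
Sum: 84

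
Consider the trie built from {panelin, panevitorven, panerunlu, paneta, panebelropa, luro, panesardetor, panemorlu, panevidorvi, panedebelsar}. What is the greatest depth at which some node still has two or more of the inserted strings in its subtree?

Look for the deepest trie node that still has at least two words in its subtree.
e.g. "panevidorvi" and "panevitorven" share the prefix "panevi" of length 6; no pair shares a longer one.
Longest shared-prefix length: 6

6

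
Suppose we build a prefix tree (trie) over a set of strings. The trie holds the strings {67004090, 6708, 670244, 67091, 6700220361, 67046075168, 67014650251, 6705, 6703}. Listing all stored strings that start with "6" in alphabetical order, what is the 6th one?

67046075168

Filter for "6…" and sort: "6700220361", "67004090", "67014650251", "670244", "6703", "67046075168", "6705", "6708", "67091"
The 6th is 67046075168.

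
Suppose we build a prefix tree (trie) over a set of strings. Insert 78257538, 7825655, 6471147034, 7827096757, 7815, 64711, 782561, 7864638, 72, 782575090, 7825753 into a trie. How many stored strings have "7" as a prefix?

9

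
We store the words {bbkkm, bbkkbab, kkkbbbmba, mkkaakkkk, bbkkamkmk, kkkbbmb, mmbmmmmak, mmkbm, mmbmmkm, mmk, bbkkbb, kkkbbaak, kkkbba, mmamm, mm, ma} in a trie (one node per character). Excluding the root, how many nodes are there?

Trace insertions, counting only characters that open a new branch:
  "bbkkm" → 5 new (b, b, k, k, m)
  "bbkkbab" → prefix "bbkk" already present; 3 new (b, a, b)
  "kkkbbbmba" → 9 new (k, k, k, b, b, b, m, b, a)
  "mkkaakkkk" → 9 new (m, k, k, a, a, k, k, k, k)
  "bbkkamkmk" → prefix "bbkk" already present; 5 new (a, m, k, m, k)
  "kkkbbmb" → prefix "kkkbb" already present; 2 new (m, b)
  "mmbmmmmak" → prefix "m" already present; 8 new (m, b, m, m, m, m, a, k)
  "mmkbm" → prefix "mm" already present; 3 new (k, b, m)
  "mmbmmkm" → prefix "mmbmm" already present; 2 new (k, m)
  "mmk" → prefix "mmk" already present; 0 new (none)
  "bbkkbb" → prefix "bbkkb" already present; 1 new (b)
  "kkkbbaak" → prefix "kkkbb" already present; 3 new (a, a, k)
  "kkkbba" → prefix "kkkbba" already present; 0 new (none)
  "mmamm" → prefix "mm" already present; 3 new (a, m, m)
  "mm" → prefix "mm" already present; 0 new (none)
  "ma" → prefix "m" already present; 1 new (a)
Total nodes = 5 + 3 + 9 + 9 + 5 + 2 + 8 + 3 + 2 + 0 + 1 + 3 + 0 + 3 + 0 + 1 = 54

54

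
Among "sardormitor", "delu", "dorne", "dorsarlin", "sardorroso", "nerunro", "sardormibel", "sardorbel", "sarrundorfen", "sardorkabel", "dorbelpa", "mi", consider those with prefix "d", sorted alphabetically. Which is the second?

Words with prefix "d", in lexicographic order: "delu", "dorbelpa", "dorne", "dorsarlin"
The 2nd is dorbelpa.

dorbelpa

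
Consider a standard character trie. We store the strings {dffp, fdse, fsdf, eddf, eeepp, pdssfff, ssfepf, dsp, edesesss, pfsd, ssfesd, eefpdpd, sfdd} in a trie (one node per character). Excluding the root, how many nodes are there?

Count nodes per top-level branch (shared prefixes stored once):
  'd'-branch (dffp, dsp): 6 nodes
  'e'-branch (eddf, edesesss, eeepp, eefpdpd): 19 nodes
  'f'-branch (fdse, fsdf): 7 nodes
  'p'-branch (pdssfff, pfsd): 10 nodes
  's'-branch (sfdd, ssfepf, ssfesd): 11 nodes
Sum: 53

53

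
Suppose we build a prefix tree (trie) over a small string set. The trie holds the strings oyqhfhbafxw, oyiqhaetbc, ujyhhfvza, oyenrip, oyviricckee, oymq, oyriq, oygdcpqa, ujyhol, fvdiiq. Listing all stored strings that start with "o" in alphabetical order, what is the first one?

oyenrip

DFS of the "o" subtree visits, in order: "oyenrip", "oygdcpqa", "oyiqhaetbc", "oymq", "oyqhfhbafxw", "oyriq", "oyviricckee"
The 1st is oyenrip.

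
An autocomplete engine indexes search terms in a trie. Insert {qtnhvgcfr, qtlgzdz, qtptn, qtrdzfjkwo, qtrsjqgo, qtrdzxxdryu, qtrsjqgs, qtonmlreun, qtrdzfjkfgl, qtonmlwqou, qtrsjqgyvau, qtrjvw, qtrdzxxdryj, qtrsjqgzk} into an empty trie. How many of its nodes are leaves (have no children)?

14

Leaves are exactly the stored words that no other stored word extends.
Those words: "qtlgzdz", "qtnhvgcfr", "qtonmlreun", "qtonmlwqou", "qtptn", "qtrdzfjkfgl", "qtrdzfjkwo", "qtrdzxxdryj", "qtrdzxxdryu", "qtrjvw", "qtrsjqgo", "qtrsjqgs", "qtrsjqgyvau", "qtrsjqgzk"
Leaf count: 14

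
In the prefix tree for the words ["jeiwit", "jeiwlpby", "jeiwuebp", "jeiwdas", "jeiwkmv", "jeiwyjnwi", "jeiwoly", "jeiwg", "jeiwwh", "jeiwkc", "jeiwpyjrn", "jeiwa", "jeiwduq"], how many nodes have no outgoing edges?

13

A leaf is a node with no children — equivalently, the end of a word that is not a proper prefix of any other stored word.
Those words: "jeiwa", "jeiwdas", "jeiwduq", "jeiwg", "jeiwit", "jeiwkc", "jeiwkmv", "jeiwlpby", "jeiwoly", "jeiwpyjrn", "jeiwuebp", "jeiwwh", "jeiwyjnwi"
Leaf count: 13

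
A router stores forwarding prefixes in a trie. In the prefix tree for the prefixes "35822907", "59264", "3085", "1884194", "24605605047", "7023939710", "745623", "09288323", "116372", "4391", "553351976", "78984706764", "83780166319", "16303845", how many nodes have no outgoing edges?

A leaf is a node with no children — equivalently, the end of a word that is not a proper prefix of any other stored word.
Those words: "09288323", "116372", "16303845", "1884194", "24605605047", "3085", "35822907", "4391", "553351976", "59264", "7023939710", "745623", "78984706764", "83780166319"
Leaf count: 14

14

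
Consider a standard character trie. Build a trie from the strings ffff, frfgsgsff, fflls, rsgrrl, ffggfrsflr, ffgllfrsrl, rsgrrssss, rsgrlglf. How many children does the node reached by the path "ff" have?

3

The children of the "ff" node are the distinct next characters among strings starting with "ff".
Characters that immediately follow "ff" among the stored strings: {f, g, l}.
That node has 3 child edges.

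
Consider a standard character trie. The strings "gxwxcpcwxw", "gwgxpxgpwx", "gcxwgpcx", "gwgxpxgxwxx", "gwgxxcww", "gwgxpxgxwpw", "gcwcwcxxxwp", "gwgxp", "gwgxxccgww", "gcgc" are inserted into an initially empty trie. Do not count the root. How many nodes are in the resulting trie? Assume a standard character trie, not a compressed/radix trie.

51

For each word, the new-node count is its length minus the longest prefix already in the trie:
  "gxwxcpcwxw" → 10 new (g, x, w, x, c, p, c, w, x, w)
  "gwgxpxgpwx" → prefix "g" already present; 9 new (w, g, x, p, x, g, p, w, x)
  "gcxwgpcx" → prefix "g" already present; 7 new (c, x, w, g, p, c, x)
  "gwgxpxgxwxx" → prefix "gwgxpxg" already present; 4 new (x, w, x, x)
  "gwgxxcww" → prefix "gwgx" already present; 4 new (x, c, w, w)
  "gwgxpxgxwpw" → prefix "gwgxpxgxw" already present; 2 new (p, w)
  "gcwcwcxxxwp" → prefix "gc" already present; 9 new (w, c, w, c, x, x, x, w, p)
  "gwgxp" → prefix "gwgxp" already present; 0 new (none)
  "gwgxxccgww" → prefix "gwgxxc" already present; 4 new (c, g, w, w)
  "gcgc" → prefix "gc" already present; 2 new (g, c)
Total nodes = 10 + 9 + 7 + 4 + 4 + 2 + 9 + 0 + 4 + 2 = 51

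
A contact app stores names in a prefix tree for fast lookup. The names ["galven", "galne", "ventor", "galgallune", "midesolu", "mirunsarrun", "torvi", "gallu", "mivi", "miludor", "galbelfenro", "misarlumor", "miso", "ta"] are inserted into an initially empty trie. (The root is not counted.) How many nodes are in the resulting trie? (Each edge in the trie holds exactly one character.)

Insert word by word; a character creates a node only if that edge doesn't already exist:
  "galven" → 6 new (g, a, l, v, e, n)
  "galne" → prefix "gal" already present; 2 new (n, e)
  "ventor" → 6 new (v, e, n, t, o, r)
  "galgallune" → prefix "gal" already present; 7 new (g, a, l, l, u, n, e)
  "midesolu" → 8 new (m, i, d, e, s, o, l, u)
  "mirunsarrun" → prefix "mi" already present; 9 new (r, u, n, s, a, r, r, u, n)
  "torvi" → 5 new (t, o, r, v, i)
  "gallu" → prefix "gal" already present; 2 new (l, u)
  "mivi" → prefix "mi" already present; 2 new (v, i)
  "miludor" → prefix "mi" already present; 5 new (l, u, d, o, r)
  "galbelfenro" → prefix "gal" already present; 8 new (b, e, l, f, e, n, r, o)
  "misarlumor" → prefix "mi" already present; 8 new (s, a, r, l, u, m, o, r)
  "miso" → prefix "mis" already present; 1 new (o)
  "ta" → prefix "t" already present; 1 new (a)
Total nodes = 6 + 2 + 6 + 7 + 8 + 9 + 5 + 2 + 2 + 5 + 8 + 8 + 1 + 1 = 70

70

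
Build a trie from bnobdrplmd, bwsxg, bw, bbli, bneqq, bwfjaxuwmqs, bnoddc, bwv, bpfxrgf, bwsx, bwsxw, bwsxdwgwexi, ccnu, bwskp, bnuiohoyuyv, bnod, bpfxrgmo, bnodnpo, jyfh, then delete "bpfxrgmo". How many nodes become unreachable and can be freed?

2

A node on "bpfxrgmo"'s path can go only if nothing else ends at it or branches off below it.
The suffix "mo" (2 nodes) is used only by "bpfxrgmo"; the node for "bpfxrg" still has the child "f", so pruning stops there.
Nodes removed: 2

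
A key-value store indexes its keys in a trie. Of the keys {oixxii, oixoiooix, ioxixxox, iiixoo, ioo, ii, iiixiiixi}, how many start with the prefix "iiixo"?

1

Filter for entries beginning with "iiixo":
Matches: "iiixoo"
Count: 1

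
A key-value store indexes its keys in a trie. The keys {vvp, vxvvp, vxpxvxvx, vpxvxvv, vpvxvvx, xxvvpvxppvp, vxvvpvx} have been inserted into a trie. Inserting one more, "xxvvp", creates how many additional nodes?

0

"xxvvp" is already a full path in the trie; only an end-marker is added.
No new nodes are needed: 0.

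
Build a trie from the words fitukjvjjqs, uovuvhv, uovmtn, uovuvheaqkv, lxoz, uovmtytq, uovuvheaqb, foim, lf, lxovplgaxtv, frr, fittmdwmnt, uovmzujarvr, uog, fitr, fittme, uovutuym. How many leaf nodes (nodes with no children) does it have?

A leaf is a node with no children — equivalently, the end of a word that is not a proper prefix of any other stored word.
Those words: "fitr", "fittmdwmnt", "fittme", "fitukjvjjqs", "foim", "frr", "lf", "lxovplgaxtv", "lxoz", "uog", "uovmtn", "uovmtytq", "uovmzujarvr", "uovutuym", "uovuvheaqb", "uovuvheaqkv", "uovuvhv"
Leaf count: 17

17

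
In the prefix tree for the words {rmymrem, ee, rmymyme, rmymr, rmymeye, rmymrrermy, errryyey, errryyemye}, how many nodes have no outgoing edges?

7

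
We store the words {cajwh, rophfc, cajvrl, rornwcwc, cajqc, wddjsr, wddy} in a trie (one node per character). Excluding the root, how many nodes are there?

Trace insertions, counting only characters that open a new branch:
  "cajwh" → 5 new (c, a, j, w, h)
  "rophfc" → 6 new (r, o, p, h, f, c)
  "cajvrl" → prefix "caj" already present; 3 new (v, r, l)
  "rornwcwc" → prefix "ro" already present; 6 new (r, n, w, c, w, c)
  "cajqc" → prefix "caj" already present; 2 new (q, c)
  "wddjsr" → 6 new (w, d, d, j, s, r)
  "wddy" → prefix "wdd" already present; 1 new (y)
Total nodes = 5 + 6 + 3 + 6 + 2 + 6 + 1 = 29

29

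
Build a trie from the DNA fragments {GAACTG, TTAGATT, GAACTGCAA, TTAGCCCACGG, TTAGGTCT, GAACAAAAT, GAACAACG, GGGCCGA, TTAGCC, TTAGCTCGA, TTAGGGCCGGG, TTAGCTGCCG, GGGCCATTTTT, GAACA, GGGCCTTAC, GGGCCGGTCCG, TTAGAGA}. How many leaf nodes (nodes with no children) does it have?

Leaves are exactly the stored words that no other stored word extends.
Those words: "GAACAAAAT", "GAACAACG", "GAACTGCAA", "GGGCCATTTTT", "GGGCCGA", "GGGCCGGTCCG", "GGGCCTTAC", "TTAGAGA", "TTAGATT", "TTAGCCCACGG", "TTAGCTCGA", "TTAGCTGCCG", "TTAGGGCCGGG", "TTAGGTCT"
Leaf count: 14

14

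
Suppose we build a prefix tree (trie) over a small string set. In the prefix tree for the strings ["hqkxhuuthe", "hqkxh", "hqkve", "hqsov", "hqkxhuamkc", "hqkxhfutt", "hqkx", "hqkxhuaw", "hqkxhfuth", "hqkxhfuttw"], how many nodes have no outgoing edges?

7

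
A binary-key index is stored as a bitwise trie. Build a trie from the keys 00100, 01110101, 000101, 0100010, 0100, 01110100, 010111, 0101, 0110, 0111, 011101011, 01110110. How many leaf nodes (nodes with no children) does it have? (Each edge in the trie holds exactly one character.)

8

Leaves are exactly the stored words that no other stored word extends.
Those words: "000101", "00100", "0100010", "010111", "0110", "01110100", "011101011", "01110110"
Leaf count: 8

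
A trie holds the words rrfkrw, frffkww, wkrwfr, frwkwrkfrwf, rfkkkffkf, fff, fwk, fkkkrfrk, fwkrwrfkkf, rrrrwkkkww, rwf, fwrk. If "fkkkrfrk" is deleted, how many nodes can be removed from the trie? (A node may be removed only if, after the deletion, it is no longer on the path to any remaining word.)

After clearing the end-marker at "fkkkrfrk", prune upward until reaching a node still needed by another word.
The suffix "kkkrfrk" (7 nodes) is used only by "fkkkrfrk"; the node for "f" still has the child "r", so pruning stops there.
Nodes removed: 7

7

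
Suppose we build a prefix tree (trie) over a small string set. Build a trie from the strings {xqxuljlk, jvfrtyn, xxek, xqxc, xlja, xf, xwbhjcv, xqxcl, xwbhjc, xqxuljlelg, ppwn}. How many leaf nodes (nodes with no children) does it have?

9

A leaf is a node with no children — equivalently, the end of a word that is not a proper prefix of any other stored word.
Those words: "jvfrtyn", "ppwn", "xf", "xlja", "xqxcl", "xqxuljlelg", "xqxuljlk", "xwbhjcv", "xxek"
Leaf count: 9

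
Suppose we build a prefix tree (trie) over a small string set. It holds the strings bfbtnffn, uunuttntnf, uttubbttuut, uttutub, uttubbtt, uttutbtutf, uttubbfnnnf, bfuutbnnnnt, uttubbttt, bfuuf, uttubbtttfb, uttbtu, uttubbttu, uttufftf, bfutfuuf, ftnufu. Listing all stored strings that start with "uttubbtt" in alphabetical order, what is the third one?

Words with prefix "uttubbtt", in lexicographic order: "uttubbtt", "uttubbttt", "uttubbtttfb", "uttubbttu", "uttubbttuut"
The 3rd is uttubbtttfb.

uttubbtttfb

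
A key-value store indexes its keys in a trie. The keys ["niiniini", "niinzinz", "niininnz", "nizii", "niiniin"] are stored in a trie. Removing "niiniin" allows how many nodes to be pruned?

Walk "niiniin" from the leaf back toward the root, removing each node that no remaining word uses.
Every node on "niiniin" is still needed (e.g. by "niiniini"), so nothing is freed.
Nodes removed: 0

0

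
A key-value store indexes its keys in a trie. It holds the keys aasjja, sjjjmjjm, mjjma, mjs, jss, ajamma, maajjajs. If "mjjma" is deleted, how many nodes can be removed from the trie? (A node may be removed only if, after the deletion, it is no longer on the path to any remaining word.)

3

Walk "mjjma" from the leaf back toward the root, removing each node that no remaining word uses.
The suffix "jma" (3 nodes) is used only by "mjjma"; the node for "mj" still has the child "s", so pruning stops there.
Nodes removed: 3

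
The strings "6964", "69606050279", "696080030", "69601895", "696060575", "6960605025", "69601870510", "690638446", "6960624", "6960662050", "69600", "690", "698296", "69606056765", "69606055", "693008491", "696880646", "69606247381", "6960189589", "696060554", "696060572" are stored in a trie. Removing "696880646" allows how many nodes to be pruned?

A node on "696880646"'s path can go only if nothing else ends at it or branches off below it.
The suffix "880646" (6 nodes) is used only by "696880646"; the node for "696" still has the child "4", so pruning stops there.
Nodes removed: 6

6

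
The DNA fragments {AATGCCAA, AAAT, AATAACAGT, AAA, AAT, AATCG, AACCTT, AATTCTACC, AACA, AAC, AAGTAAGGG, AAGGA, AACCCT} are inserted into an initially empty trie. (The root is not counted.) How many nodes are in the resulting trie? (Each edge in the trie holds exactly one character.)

For each word, the new-node count is its length minus the longest prefix already in the trie:
  "AATGCCAA" → 8 new (A, A, T, G, C, C, A, A)
  "AAAT" → prefix "AA" already present; 2 new (A, T)
  "AATAACAGT" → prefix "AAT" already present; 6 new (A, A, C, A, G, T)
  "AAA" → prefix "AAA" already present; 0 new (none)
  "AAT" → prefix "AAT" already present; 0 new (none)
  "AATCG" → prefix "AAT" already present; 2 new (C, G)
  "AACCTT" → prefix "AA" already present; 4 new (C, C, T, T)
  "AATTCTACC" → prefix "AAT" already present; 6 new (T, C, T, A, C, C)
  "AACA" → prefix "AAC" already present; 1 new (A)
  "AAC" → prefix "AAC" already present; 0 new (none)
  "AAGTAAGGG" → prefix "AA" already present; 7 new (G, T, A, A, G, G, G)
  "AAGGA" → prefix "AAG" already present; 2 new (G, A)
  "AACCCT" → prefix "AACC" already present; 2 new (C, T)
Total nodes = 8 + 2 + 6 + 0 + 0 + 2 + 4 + 6 + 1 + 0 + 7 + 2 + 2 = 40

40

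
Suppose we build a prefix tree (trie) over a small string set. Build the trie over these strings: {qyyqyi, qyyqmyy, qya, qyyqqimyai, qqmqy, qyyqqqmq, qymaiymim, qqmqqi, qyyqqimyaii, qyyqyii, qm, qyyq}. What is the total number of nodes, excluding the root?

Trace insertions, counting only characters that open a new branch:
  "qyyqyi" → 6 new (q, y, y, q, y, i)
  "qyyqmyy" → prefix "qyyq" already present; 3 new (m, y, y)
  "qya" → prefix "qy" already present; 1 new (a)
  "qyyqqimyai" → prefix "qyyq" already present; 6 new (q, i, m, y, a, i)
  "qqmqy" → prefix "q" already present; 4 new (q, m, q, y)
  "qyyqqqmq" → prefix "qyyqq" already present; 3 new (q, m, q)
  "qymaiymim" → prefix "qy" already present; 7 new (m, a, i, y, m, i, m)
  "qqmqqi" → prefix "qqmq" already present; 2 new (q, i)
  "qyyqqimyaii" → prefix "qyyqqimyai" already present; 1 new (i)
  "qyyqyii" → prefix "qyyqyi" already present; 1 new (i)
  "qm" → prefix "q" already present; 1 new (m)
  "qyyq" → prefix "qyyq" already present; 0 new (none)
Total nodes = 6 + 3 + 1 + 6 + 4 + 3 + 7 + 2 + 1 + 1 + 1 + 0 = 35

35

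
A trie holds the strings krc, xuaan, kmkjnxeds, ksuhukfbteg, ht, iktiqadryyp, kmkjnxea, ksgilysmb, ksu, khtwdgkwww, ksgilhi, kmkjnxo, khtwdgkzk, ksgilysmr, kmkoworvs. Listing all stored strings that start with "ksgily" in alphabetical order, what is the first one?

DFS of the "ksgily" subtree visits, in order: "ksgilysmb", "ksgilysmr"
The 1st is ksgilysmb.

ksgilysmb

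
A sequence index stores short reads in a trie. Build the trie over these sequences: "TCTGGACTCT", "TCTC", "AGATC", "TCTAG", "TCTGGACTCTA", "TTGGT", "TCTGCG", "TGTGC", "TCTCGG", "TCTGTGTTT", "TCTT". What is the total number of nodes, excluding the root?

37

Insert word by word; a character creates a node only if that edge doesn't already exist:
  "TCTGGACTCT" → 10 new (T, C, T, G, G, A, C, T, C, T)
  "TCTC" → prefix "TCT" already present; 1 new (C)
  "AGATC" → 5 new (A, G, A, T, C)
  "TCTAG" → prefix "TCT" already present; 2 new (A, G)
  "TCTGGACTCTA" → prefix "TCTGGACTCT" already present; 1 new (A)
  "TTGGT" → prefix "T" already present; 4 new (T, G, G, T)
  "TCTGCG" → prefix "TCTG" already present; 2 new (C, G)
  "TGTGC" → prefix "T" already present; 4 new (G, T, G, C)
  "TCTCGG" → prefix "TCTC" already present; 2 new (G, G)
  "TCTGTGTTT" → prefix "TCTG" already present; 5 new (T, G, T, T, T)
  "TCTT" → prefix "TCT" already present; 1 new (T)
Total nodes = 10 + 1 + 5 + 2 + 1 + 4 + 2 + 4 + 2 + 5 + 1 = 37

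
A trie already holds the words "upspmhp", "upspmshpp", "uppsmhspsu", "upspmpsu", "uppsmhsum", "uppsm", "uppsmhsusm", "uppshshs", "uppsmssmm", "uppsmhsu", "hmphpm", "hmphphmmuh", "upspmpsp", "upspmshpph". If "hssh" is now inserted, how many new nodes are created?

3

The longest prefix of "hssh" already in the trie is "h" (length 1).
So 4 − 1 = 3 new nodes.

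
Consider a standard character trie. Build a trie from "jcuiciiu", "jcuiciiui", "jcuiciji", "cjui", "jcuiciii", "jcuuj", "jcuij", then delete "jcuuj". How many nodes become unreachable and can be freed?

After clearing the end-marker at "jcuuj", prune upward until reaching a node still needed by another word.
The suffix "uj" (2 nodes) is used only by "jcuuj"; the node for "jcu" still has the child "i", so pruning stops there.
Nodes removed: 2

2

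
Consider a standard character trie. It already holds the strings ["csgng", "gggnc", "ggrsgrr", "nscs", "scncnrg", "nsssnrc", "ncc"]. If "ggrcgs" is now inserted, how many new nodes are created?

"ggr" is already a path in the trie; the remaining "cgs" must be added.
New nodes needed: |"ggrcgs"| − 3 = 6 − 3 = 3.

3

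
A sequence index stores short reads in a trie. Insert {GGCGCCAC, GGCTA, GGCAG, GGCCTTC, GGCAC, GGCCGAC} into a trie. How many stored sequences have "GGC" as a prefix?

6

Traverse to the node for "GGC", then collect every word in that subtree.
Words under "GGC": GGCAC, GGCAG, GGCCGAC, GGCCTTC, GGCGCCAC, GGCTA
Count: 6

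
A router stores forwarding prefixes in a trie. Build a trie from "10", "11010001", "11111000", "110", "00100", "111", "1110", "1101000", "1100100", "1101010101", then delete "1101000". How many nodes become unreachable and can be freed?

After clearing the end-marker at "1101000", prune upward until reaching a node still needed by another word.
Every node on "1101000" is still needed (e.g. by "11010001"), so nothing is freed.
Nodes removed: 0

0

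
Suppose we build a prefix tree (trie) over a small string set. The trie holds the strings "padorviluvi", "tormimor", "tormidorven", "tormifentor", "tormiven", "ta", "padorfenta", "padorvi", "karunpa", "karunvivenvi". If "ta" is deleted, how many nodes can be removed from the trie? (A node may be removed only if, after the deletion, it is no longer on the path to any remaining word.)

1

A node on "ta"'s path can go only if nothing else ends at it or branches off below it.
The suffix "a" (1 node) is used only by "ta"; the node for "t" still has the child "o", so pruning stops there.
Nodes removed: 1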